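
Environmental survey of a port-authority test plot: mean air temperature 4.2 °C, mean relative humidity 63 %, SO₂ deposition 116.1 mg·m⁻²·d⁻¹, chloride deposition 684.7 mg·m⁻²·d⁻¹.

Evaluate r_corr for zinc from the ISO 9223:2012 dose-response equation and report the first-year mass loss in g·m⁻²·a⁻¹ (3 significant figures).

r_corr = 23.1 g·m⁻²·a⁻¹

zinc: temperature factor f = +0.038·(-5.8) = -0.2204
  sulphur-dioxide contribution → 1.52 μm/a
  chloride contribution → 1.711 μm/a
  total first-year rate 3.231 μm/a
Convert to mass loss: 3.231 μm/a × 7.14 g/cm³ = 23.07 g·m⁻²·a⁻¹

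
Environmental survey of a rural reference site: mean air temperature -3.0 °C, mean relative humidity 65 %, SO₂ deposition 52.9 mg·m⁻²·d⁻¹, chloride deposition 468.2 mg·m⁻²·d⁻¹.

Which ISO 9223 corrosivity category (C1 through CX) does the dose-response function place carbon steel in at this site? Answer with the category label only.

carbon steel: temperature factor f = +0.150·(-13.0) = -1.9500
  SO₂ term: 1.77·52.9^0.52·exp(0.02·65-1.9500) = 7.276
  Sd branch = 0.102·Sd^0.62·e^(0.033·RH+0.04·T) = 34.97 μm/a
  sum: 7.276 + 34.97 → r_corr = 42.25 μm/a
ISO 9223 Table 2 (carbon steel): 25 < 42.2 ≤ 50 μm/a ⇒ C3

C3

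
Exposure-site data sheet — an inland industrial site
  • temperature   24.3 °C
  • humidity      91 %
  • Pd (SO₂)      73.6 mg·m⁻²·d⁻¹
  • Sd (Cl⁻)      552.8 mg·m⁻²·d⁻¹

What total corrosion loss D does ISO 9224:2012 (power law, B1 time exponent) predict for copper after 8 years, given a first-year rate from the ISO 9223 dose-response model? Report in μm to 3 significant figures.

copper: f(T) = -0.080·(T−10) [T>10 °C] = -1.1440
  sulphur-dioxide contribution → 1.108 μm/a
  chloride contribution → 4.91 μm/a
  ⇒ r_corr(copper) = 6.018 μm/a
Power-law: D(8) = r_corr · 8^0.667
  D(8) = 6.018 × 8^0.667 = 6.018 × 4.003 = 24.09 μm

D(8) = 24.1 μm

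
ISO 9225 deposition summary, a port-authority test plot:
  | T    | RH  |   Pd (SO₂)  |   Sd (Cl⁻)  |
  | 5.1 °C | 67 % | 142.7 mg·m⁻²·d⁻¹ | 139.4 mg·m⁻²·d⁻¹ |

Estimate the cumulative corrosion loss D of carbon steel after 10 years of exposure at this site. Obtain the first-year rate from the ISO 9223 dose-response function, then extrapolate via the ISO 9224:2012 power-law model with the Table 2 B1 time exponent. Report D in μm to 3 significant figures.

carbon steel: T≤10 °C ⇒ hinge +0.150·(5.1−10) = -0.7350
  SO₂ term: 1.77·142.7^0.52·exp(0.02·67-0.7350) = 42.76
  Cl⁻ term: 0.102·139.4^0.62·exp(0.033·67+0.04·5.1) = 24.37
  r_corr = 42.76 + 24.37 = 67.13 μm/a
Long-term exponent b (ISO 9224 Table 2, B1) = 0.523
  D(10) = 67.13 × 10^0.523 = 67.13 × 3.334 = 223.8 μm

D(10) = 224 μm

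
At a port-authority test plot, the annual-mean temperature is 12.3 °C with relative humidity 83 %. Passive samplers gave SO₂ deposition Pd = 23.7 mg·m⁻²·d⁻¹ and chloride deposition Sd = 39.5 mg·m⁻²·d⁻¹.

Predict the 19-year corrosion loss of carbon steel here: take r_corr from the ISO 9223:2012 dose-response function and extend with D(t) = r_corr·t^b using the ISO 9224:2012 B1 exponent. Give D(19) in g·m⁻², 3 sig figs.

D(19) = 2.48e+03 g·m⁻²

carbon steel: f(T) = -0.054·(T−10) [T>10 °C] = -0.1242
  sulphur-dioxide contribution → 42.64 μm/a
  chloride contribution → 25.22 μm/a
  total first-year rate 67.86 μm/a
Long-term exponent b (ISO 9224 Table 2, B1) = 0.523
  D(19) = 67.86 × 19^0.523 = 67.86 × 4.664 = 316.5 μm
  Mass loss = 316.5 μm × 7.85 g/cm³ = 2485 g·m⁻²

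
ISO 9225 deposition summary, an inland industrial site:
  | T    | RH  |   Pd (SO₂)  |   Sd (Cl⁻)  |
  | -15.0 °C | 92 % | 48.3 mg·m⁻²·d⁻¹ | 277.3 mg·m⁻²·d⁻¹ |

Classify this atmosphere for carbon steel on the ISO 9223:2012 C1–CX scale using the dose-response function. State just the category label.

carbon steel: f(T) = +0.150·(T−10) [T≤10 °C] = -3.7500
  sulphur-dioxide contribution → 1.968 μm/a
  chloride contribution → 38.12 μm/a
  total first-year rate 40.09 μm/a
Category bounds: 25…50 μm/a bracket r_corr ⇒ C3

C3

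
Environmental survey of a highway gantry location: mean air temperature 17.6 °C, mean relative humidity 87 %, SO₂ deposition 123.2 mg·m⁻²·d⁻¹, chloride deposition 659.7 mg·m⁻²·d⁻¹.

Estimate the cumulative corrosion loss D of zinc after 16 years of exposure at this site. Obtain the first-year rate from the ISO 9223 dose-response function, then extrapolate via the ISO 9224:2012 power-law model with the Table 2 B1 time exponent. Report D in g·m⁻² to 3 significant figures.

D(16) = 664 g·m⁻²

zinc: temperature factor f = -0.071·(7.6) = -0.5396
  Pd branch = 0.0129·Pd^0.44·e^(0.046·RH+f) = 3.421 μm/a
  Sd branch = 0.0175·Sd^0.57·e^(0.008·RH+0.085·T) = 6.339 μm/a
  sum: 3.421 + 6.339 → r_corr = 9.76 μm/a
Power-law: D(16) = r_corr · 16^0.813
  D(16) = 9.76 × 16^0.813 = 9.76 × 9.527 = 92.99 μm
  Mass loss = 92.99 μm × 7.14 g/cm³ = 663.9 g·m⁻²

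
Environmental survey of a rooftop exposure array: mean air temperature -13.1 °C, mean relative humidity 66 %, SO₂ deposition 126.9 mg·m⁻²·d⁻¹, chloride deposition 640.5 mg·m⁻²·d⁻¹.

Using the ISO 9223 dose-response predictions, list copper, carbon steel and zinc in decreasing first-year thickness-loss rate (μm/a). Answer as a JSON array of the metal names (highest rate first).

["carbon steel", "zinc", "copper"]

copper: T≤10 °C ⇒ hinge +0.126·(-13.1−10) = -2.9106
  SO₂ term: 0.0053·126.9^0.26·exp(0.059·66-2.9106) = 0.04992
  Sd branch = 0.01025·Sd^0.27·e^(0.036·RH+0.049·T) = 0.3323 μm/a
  sum: 0.04992 + 0.3323 → r_corr = 0.3823 μm/a
carbon steel: f(T) = +0.150·(T−10) [T≤10 °C] = -3.4650
  Pd branch = 1.77·Pd^0.52·e^(0.02·RH+f) = 2.572 μm/a
  Sd branch = 0.102·Sd^0.62·e^(0.033·RH+0.04·T) = 29.31 μm/a
  sum: 2.572 + 29.31 → r_corr = 31.88 μm/a
zinc: T≤10 °C ⇒ hinge +0.038·(-13.1−10) = -0.8778
  Pd branch = 0.0129·Pd^0.44·e^(0.046·RH+f) = 0.9406 μm/a
  Sd branch = 0.0175·Sd^0.57·e^(0.008·RH+0.085·T) = 0.3877 μm/a
  r_corr = 0.9406 + 0.3877 = 1.328 μm/a
Ordering by μm/a: carbon steel (31.9) > zinc (1.33) > copper (0.382)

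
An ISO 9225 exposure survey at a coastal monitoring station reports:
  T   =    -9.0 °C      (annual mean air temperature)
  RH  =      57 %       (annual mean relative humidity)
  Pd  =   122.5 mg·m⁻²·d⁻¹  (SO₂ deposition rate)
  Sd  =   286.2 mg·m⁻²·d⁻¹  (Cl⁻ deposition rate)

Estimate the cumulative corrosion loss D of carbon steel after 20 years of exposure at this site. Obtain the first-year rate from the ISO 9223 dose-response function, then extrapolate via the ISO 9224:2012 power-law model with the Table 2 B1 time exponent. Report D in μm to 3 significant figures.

D(20) = 93.3 μm

carbon steel: f(T) = +0.150·(T−10) [T≤10 °C] = -2.8500
  Pd branch = 1.77·Pd^0.52·e^(0.02·RH+f) = 3.901 μm/a
  Sd branch = 0.102·Sd^0.62·e^(0.033·RH+0.04·T) = 15.57 μm/a
  r_corr = 3.901 + 15.57 = 19.47 μm/a
Long-term exponent b (ISO 9224 Table 2, B1) = 0.523
  D(20) = 19.47 × 20^0.523 = 19.47 × 4.791 = 93.29 μm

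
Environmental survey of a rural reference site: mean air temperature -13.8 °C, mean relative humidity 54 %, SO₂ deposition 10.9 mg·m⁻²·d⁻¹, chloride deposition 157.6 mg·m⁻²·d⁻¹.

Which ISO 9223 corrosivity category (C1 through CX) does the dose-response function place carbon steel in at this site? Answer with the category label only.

carbon steel: temperature factor f = +0.150·(-23.8) = -3.5700
  sulphur-dioxide contribution → 0.5082 μm/a
  chloride contribution → 8.04 μm/a
  total first-year rate 8.548 μm/a
Category bounds: 1.3…25 μm/a bracket r_corr ⇒ C2

C2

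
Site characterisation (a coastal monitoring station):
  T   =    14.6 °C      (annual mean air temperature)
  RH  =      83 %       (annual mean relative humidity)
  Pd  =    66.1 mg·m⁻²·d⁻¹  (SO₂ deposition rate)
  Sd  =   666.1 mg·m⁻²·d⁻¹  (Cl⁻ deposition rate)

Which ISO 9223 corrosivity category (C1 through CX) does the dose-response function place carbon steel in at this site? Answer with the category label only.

CX

carbon steel: f(T) = -0.054·(T−10) [T>10 °C] = -0.2484
  SO₂ term: 1.77·66.1^0.52·exp(0.02·83-0.2484) = 64.2
  Sd branch = 0.102·Sd^0.62·e^(0.033·RH+0.04·T) = 159.4 μm/a
  sum: 64.2 + 159.4 → r_corr = 223.6 μm/a
ISO 9223 Table 2 (carbon steel): 200 < 224 ≤ 700 μm/a ⇒ CX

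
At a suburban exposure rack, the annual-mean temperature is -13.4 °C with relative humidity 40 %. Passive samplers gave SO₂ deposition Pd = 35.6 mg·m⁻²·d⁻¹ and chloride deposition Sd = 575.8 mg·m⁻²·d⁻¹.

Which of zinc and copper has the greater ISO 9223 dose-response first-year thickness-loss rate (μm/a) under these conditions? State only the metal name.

zinc: T≤10 °C ⇒ hinge +0.038·(-13.4−10) = -0.8892
  sulphur-dioxide contribution → 0.1608 μm/a
  chloride contribution → 0.2889 μm/a
  ⇒ r_corr(zinc) = 0.4496 μm/a
copper: temperature factor f = +0.126·(-23.4) = -2.9484
  sulphur-dioxide contribution → 0.007449 μm/a
  chloride contribution → 0.1248 μm/a
  ⇒ r_corr(copper) = 0.1323 μm/a
Ordering by μm/a: zinc (0.45) > copper (0.132)

zinc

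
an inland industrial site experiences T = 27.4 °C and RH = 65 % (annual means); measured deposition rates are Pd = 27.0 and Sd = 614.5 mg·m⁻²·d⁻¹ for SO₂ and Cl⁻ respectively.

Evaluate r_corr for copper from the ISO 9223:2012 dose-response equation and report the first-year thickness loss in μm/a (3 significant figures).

copper: f(T) = -0.080·(T−10) [T>10 °C] = -1.3920
  Pd branch = 0.0053·Pd^0.26·e^(0.059·RH+f) = 0.1437 μm/a
  Cl⁻ term: 0.01025·614.5^0.27·exp(0.036·65+0.049·27.4) = 2.307
  r_corr = 0.1437 + 2.307 = 2.45 μm/a

r_corr = 2.45 μm/a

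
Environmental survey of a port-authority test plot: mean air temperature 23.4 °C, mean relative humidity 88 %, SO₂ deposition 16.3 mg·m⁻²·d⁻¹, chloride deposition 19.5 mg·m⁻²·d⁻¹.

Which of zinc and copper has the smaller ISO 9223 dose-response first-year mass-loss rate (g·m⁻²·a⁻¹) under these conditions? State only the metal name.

zinc

zinc: temperature factor f = -0.071·(13.4) = -0.9514
  SO₂ term: 0.0129·16.3^0.44·exp(0.046·88-0.9514) = 0.9745
  Sd branch = 0.0175·Sd^0.57·e^(0.008·RH+0.085·T) = 1.406 μm/a
  r_corr = 0.9745 + 1.406 = 2.38 μm/a
  mass loss = 2.38 μm/a × 7.14 g/cm³ = 17 g·m⁻²·a⁻¹
copper: f(T) = -0.080·(T−10) [T>10 °C] = -1.0720
  Pd branch = 0.0053·Pd^0.26·e^(0.059·RH+f) = 0.6741 μm/a
  Cl⁻ term: 0.01025·19.5^0.27·exp(0.036·88+0.049·23.4) = 1.709
  sum: 0.6741 + 1.709 → r_corr = 2.384 μm/a
  mass loss = 2.384 μm/a × 8.96 g/cm³ = 21.36 g·m⁻²·a⁻¹
Ordering by g·m⁻²·a⁻¹: copper (21.4) > zinc (17)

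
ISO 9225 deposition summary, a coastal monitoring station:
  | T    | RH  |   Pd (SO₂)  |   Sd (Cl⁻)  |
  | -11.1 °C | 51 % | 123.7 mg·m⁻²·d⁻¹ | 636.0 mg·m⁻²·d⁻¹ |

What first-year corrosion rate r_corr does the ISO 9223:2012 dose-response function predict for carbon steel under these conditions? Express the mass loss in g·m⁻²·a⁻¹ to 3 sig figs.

r_corr = 171 g·m⁻²·a⁻¹

carbon steel: T≤10 °C ⇒ hinge +0.150·(-11.1−10) = -3.1650
  SO₂ term: 1.77·123.7^0.52·exp(0.02·51-3.1650) = 2.538
  Cl⁻ term: 0.102·636.0^0.62·exp(0.033·51+0.04·-11.1) = 19.27
  r_corr = 2.538 + 19.27 = 21.81 μm/a
Convert to mass loss: 21.81 μm/a × 7.85 g/cm³ = 171.2 g·m⁻²·a⁻¹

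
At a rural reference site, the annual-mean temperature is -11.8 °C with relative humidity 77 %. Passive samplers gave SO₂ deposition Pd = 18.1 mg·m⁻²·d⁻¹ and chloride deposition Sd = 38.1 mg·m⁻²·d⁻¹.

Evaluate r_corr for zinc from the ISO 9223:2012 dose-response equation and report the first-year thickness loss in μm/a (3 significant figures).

r_corr = 0.790 μm/a

zinc: f(T) = +0.038·(T−10) [T≤10 °C] = -0.8284
  Pd branch = 0.0129·Pd^0.44·e^(0.046·RH+f) = 0.6958 μm/a
  Cl⁻ term: 0.0175·38.1^0.57·exp(0.008·77+0.085·-11.8) = 0.09464
  sum: 0.6958 + 0.09464 → r_corr = 0.7904 μm/a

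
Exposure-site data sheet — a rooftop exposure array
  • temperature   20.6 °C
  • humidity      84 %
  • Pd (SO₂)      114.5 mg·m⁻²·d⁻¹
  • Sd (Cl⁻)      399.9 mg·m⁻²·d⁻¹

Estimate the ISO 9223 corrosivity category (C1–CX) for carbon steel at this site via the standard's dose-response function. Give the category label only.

carbon steel: f(T) = -0.054·(T−10) [T>10 °C] = -0.5724
  sulphur-dioxide contribution → 63.03 μm/a
  chloride contribution → 152.6 μm/a
  ⇒ r_corr(carbon steel) = 215.6 μm/a
ISO 9223 Table 2 (carbon steel): 200 < 216 ≤ 700 μm/a ⇒ CX

CX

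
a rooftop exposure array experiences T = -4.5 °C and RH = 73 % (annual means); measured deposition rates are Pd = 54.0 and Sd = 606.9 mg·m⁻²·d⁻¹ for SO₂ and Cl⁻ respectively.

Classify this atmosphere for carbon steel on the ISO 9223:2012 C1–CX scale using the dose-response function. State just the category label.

carbon steel: T≤10 °C ⇒ hinge +0.150·(-4.5−10) = -2.1750
  SO₂ term: 1.77·54.0^0.52·exp(0.02·73-2.1750) = 6.891
  Cl⁻ term: 0.102·606.9^0.62·exp(0.033·73+0.04·-4.5) = 50.37
  sum: 6.891 + 50.37 → r_corr = 57.26 μm/a
57.3 μm/a falls in (50, 80] for carbon steel → category C4

C4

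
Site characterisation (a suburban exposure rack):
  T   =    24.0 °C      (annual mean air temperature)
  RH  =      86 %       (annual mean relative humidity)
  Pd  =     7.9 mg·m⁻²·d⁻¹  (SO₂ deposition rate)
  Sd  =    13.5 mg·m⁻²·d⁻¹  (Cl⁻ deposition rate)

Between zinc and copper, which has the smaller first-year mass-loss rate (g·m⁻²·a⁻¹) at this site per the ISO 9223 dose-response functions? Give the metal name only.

zinc: f(T) = -0.071·(T−10) [T>10 °C] = -0.9940
  sulphur-dioxide contribution → 0.6193 μm/a
  chloride contribution → 1.181 μm/a
  ⇒ r_corr(zinc) = 1.8 μm/a
  mass loss = 1.8 μm/a × 7.14 g/cm³ = 12.85 g·m⁻²·a⁻¹
copper: T>10 °C ⇒ hinge -0.080·(24.0−10) = -1.1200
  sulphur-dioxide contribution → 0.473 μm/a
  chloride contribution → 1.483 μm/a
  ⇒ r_corr(copper) = 1.956 μm/a
  mass loss = 1.956 μm/a × 8.96 g/cm³ = 17.53 g·m⁻²·a⁻¹
Ordering by g·m⁻²·a⁻¹: copper (17.5) > zinc (12.9)

zinc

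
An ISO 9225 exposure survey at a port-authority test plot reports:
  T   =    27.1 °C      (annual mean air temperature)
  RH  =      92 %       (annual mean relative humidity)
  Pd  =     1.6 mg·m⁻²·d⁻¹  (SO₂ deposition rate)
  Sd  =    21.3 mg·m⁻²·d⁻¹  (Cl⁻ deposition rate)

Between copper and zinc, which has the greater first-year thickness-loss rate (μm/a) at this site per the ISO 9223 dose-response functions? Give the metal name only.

copper: f(T) = -0.080·(T−10) [T>10 °C] = -1.3680
  Pd branch = 0.0053·Pd^0.26·e^(0.059·RH+f) = 0.3472 μm/a
  Sd branch = 0.01025·Sd^0.27·e^(0.036·RH+0.049·T) = 2.424 μm/a
  r_corr = 0.3472 + 2.424 = 2.771 μm/a
zinc: f(T) = -0.071·(T−10) [T>10 °C] = -1.2141
  SO₂ term: 0.0129·1.6^0.44·exp(0.046·92-1.2141) = 0.3244
  Cl⁻ term: 0.0175·21.3^0.57·exp(0.008·92+0.085·27.1) = 2.091
  sum: 0.3244 + 2.091 → r_corr = 2.415 μm/a
Ordering by μm/a: copper (2.77) > zinc (2.41)

copper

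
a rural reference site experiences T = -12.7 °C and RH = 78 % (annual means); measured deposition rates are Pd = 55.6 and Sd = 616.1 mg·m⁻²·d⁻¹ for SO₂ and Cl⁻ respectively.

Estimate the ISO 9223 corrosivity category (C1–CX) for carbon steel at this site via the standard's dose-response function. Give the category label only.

carbon steel: f(T) = +0.150·(T−10) [T≤10 °C] = -3.4050
  sulphur-dioxide contribution → 2.26 μm/a
  chloride contribution → 43.2 μm/a
  total first-year rate 45.46 μm/a
Category bounds: 25…50 μm/a bracket r_corr ⇒ C3

C3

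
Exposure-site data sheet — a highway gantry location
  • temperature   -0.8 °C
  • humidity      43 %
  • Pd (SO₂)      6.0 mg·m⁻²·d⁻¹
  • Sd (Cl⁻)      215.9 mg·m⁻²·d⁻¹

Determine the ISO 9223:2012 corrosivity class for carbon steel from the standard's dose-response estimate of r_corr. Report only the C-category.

C2

carbon steel: T≤10 °C ⇒ hinge +0.150·(-0.8−10) = -1.6200
  SO₂ term: 1.77·6.0^0.52·exp(0.02·43-1.6200) = 2.102
  Sd branch = 0.102·Sd^0.62·e^(0.033·RH+0.04·T) = 11.43 μm/a
  r_corr = 2.102 + 11.43 = 13.54 μm/a
ISO 9223 Table 2 (carbon steel): 1.3 < 13.5 ≤ 25 μm/a ⇒ C2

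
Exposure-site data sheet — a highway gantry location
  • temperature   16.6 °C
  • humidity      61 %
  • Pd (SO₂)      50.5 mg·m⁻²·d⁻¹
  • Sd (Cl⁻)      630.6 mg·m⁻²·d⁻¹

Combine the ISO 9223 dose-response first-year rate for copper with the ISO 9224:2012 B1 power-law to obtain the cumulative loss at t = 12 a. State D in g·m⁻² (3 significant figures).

copper: temperature factor f = -0.080·(6.6) = -0.5280
  SO₂ term: 0.0053·50.5^0.26·exp(0.059·61-0.5280) = 0.3168
  Cl⁻ term: 0.01025·630.6^0.27·exp(0.036·61+0.049·16.6) = 1.185
  r_corr = 0.3168 + 1.185 = 1.502 μm/a
Long-term exponent b (ISO 9224 Table 2, B1) = 0.667
  D(12) = 1.502 × 12^0.667 = 1.502 × 5.246 = 7.877 μm
  Mass loss = 7.877 μm × 8.96 g/cm³ = 70.58 g·m⁻²

D(12) = 70.6 g·m⁻²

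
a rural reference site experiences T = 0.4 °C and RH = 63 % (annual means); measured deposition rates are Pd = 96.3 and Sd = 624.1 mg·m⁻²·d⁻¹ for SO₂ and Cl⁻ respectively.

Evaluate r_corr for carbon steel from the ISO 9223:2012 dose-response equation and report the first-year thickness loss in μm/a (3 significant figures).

carbon steel: temperature factor f = +0.150·(-9.6) = -1.4400
  SO₂ term: 1.77·96.3^0.52·exp(0.02·63-1.4400) = 15.9
  Sd branch = 0.102·Sd^0.62·e^(0.033·RH+0.04·T) = 44.82 μm/a
  sum: 15.9 + 44.82 → r_corr = 60.72 μm/a

r_corr = 60.7 μm/a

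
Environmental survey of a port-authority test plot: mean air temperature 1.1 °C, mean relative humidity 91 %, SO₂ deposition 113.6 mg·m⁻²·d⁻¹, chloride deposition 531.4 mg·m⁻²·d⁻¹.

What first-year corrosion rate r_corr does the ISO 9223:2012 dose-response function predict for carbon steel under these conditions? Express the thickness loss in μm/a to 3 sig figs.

carbon steel: T≤10 °C ⇒ hinge +0.150·(1.1−10) = -1.3350
  sulphur-dioxide contribution → 33.68 μm/a
  chloride contribution → 105.1 μm/a
  ⇒ r_corr(carbon steel) = 138.8 μm/a

r_corr = 139 μm/a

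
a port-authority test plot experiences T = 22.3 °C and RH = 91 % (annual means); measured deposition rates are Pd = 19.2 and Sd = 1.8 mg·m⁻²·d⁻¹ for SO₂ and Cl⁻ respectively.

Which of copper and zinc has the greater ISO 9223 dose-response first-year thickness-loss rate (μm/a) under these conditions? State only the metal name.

copper: f(T) = -0.080·(T−10) [T>10 °C] = -0.9840
  sulphur-dioxide contribution → 0.9169 μm/a
  chloride contribution → 0.9483 μm/a
  ⇒ r_corr(copper) = 1.865 μm/a
zinc: temperature factor f = -0.071·(12.3) = -0.8733
  sulphur-dioxide contribution → 1.3 μm/a
  chloride contribution → 0.3372 μm/a
  total first-year rate 1.637 μm/a
Ordering by μm/a: copper (1.87) > zinc (1.64)

copper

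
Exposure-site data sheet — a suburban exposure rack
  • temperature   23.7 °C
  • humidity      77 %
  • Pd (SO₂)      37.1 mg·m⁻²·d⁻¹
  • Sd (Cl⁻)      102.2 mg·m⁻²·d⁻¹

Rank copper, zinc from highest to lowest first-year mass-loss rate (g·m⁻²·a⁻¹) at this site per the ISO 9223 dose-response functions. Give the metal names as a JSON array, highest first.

copper: T>10 °C ⇒ hinge -0.080·(23.7−10) = -1.0960
  Pd branch = 0.0053·Pd^0.26·e^(0.059·RH+f) = 0.4259 μm/a
  Cl⁻ term: 0.01025·102.2^0.27·exp(0.036·77+0.049·23.7) = 1.826
  r_corr = 0.4259 + 1.826 = 2.252 μm/a
  mass loss = 2.252 μm/a × 8.96 g/cm³ = 20.18 g·m⁻²·a⁻¹
zinc: T>10 °C ⇒ hinge -0.071·(23.7−10) = -0.9727
  SO₂ term: 0.0129·37.1^0.44·exp(0.046·77-0.9727) = 0.8259
  Sd branch = 0.0175·Sd^0.57·e^(0.008·RH+0.085·T) = 3.395 μm/a
  r_corr = 0.8259 + 3.395 = 4.221 μm/a
  mass loss = 4.221 μm/a × 7.14 g/cm³ = 30.14 g·m⁻²·a⁻¹
Ordering by g·m⁻²·a⁻¹: zinc (30.1) > copper (20.2)

["zinc", "copper"]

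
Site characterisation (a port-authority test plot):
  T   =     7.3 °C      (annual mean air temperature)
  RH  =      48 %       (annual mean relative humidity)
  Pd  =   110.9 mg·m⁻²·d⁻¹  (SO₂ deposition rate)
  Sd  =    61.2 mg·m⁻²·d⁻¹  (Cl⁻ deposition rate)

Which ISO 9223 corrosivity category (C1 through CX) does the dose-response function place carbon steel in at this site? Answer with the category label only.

C3

carbon steel: T≤10 °C ⇒ hinge +0.150·(7.3−10) = -0.4050
  Pd branch = 1.77·Pd^0.52·e^(0.02·RH+f) = 35.68 μm/a
  Cl⁻ term: 0.102·61.2^0.62·exp(0.033·48+0.04·7.3) = 8.533
  r_corr = 35.68 + 8.533 = 44.21 μm/a
44.2 μm/a falls in (25, 50] for carbon steel → category C3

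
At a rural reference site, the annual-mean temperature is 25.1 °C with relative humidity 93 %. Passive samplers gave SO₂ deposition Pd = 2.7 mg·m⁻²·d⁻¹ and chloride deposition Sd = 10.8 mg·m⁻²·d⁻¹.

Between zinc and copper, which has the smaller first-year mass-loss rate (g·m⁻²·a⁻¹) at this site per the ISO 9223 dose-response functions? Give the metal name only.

zinc: f(T) = -0.071·(T−10) [T>10 °C] = -1.0721
  sulphur-dioxide contribution → 0.4928 μm/a
  chloride contribution → 1.207 μm/a
  ⇒ r_corr(zinc) = 1.7 μm/a
  mass loss = 1.7 μm/a × 7.14 g/cm³ = 12.14 g·m⁻²·a⁻¹
copper: f(T) = -0.080·(T−10) [T>10 °C] = -1.2080
  sulphur-dioxide contribution → 0.4952 μm/a
  chloride contribution → 1.896 μm/a
  total first-year rate 2.391 μm/a
  mass loss = 2.391 μm/a × 8.96 g/cm³ = 21.43 g·m⁻²·a⁻¹
Ordering by g·m⁻²·a⁻¹: copper (21.4) > zinc (12.1)

zinc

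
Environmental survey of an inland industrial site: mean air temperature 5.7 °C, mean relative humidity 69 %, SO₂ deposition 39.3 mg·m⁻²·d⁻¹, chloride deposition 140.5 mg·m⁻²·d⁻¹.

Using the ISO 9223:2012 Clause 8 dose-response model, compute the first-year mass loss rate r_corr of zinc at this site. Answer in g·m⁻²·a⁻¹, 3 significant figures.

zinc: temperature factor f = +0.038·(-4.3) = -0.1634
  Pd branch = 0.0129·Pd^0.44·e^(0.046·RH+f) = 1.317 μm/a
  Sd branch = 0.0175·Sd^0.57·e^(0.008·RH+0.085·T) = 0.8267 μm/a
  r_corr = 1.317 + 0.8267 = 2.144 μm/a
Convert to mass loss: 2.144 μm/a × 7.14 g/cm³ = 15.31 g·m⁻²·a⁻¹

r_corr = 15.3 g·m⁻²·a⁻¹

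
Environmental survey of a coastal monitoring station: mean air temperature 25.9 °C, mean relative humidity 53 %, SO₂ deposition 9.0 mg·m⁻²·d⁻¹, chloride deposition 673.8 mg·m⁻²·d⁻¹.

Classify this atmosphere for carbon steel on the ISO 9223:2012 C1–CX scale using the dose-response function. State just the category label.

carbon steel: T>10 °C ⇒ hinge -0.054·(25.9−10) = -0.8586
  sulphur-dioxide contribution → 6.787 μm/a
  chloride contribution → 93.71 μm/a
  total first-year rate 100.5 μm/a
ISO 9223 Table 2 (carbon steel): 80 < 100 ≤ 200 μm/a ⇒ C5

C5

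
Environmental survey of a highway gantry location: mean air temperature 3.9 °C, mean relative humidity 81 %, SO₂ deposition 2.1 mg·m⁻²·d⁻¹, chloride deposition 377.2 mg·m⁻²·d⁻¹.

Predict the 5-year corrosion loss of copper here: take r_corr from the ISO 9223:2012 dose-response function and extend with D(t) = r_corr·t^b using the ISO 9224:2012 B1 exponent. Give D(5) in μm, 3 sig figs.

D(5) = 4.36 μm

copper: T≤10 °C ⇒ hinge +0.126·(3.9−10) = -0.7686
  sulphur-dioxide contribution → 0.3546 μm/a
  chloride contribution → 1.137 μm/a
  total first-year rate 1.492 μm/a
ISO 9224: D(t) = r_corr · t^b with b = 0.667 (copper, B1)
  D(5) = 1.492 × 5^0.667 = 1.492 × 2.926 = 4.364 μm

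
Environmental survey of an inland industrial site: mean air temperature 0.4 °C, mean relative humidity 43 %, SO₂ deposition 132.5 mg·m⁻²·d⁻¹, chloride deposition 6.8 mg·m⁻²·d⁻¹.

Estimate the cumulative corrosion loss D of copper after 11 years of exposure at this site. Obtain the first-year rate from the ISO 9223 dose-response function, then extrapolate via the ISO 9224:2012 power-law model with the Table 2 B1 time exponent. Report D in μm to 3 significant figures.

copper: f(T) = +0.126·(T−10) [T≤10 °C] = -1.2096
  sulphur-dioxide contribution → 0.07121 μm/a
  chloride contribution → 0.08247 μm/a
  total first-year rate 0.1537 μm/a
ISO 9224: D(t) = r_corr · t^b with b = 0.667 (copper, B1)
  D(11) = 0.1537 × 11^0.667 = 0.1537 × 4.95 = 0.7607 μm

D(11) = 0.761 μm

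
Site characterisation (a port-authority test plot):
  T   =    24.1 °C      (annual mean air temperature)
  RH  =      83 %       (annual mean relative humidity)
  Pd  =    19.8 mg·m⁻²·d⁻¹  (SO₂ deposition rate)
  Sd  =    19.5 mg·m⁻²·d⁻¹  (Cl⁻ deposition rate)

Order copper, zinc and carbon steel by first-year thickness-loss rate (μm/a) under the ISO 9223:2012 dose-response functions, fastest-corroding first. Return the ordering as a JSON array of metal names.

["carbon steel", "zinc", "copper"]

copper: T>10 °C ⇒ hinge -0.080·(24.1−10) = -1.1280
  sulphur-dioxide contribution → 0.4992 μm/a
  chloride contribution → 1.478 μm/a
  ⇒ r_corr(copper) = 1.977 μm/a
zinc: temperature factor f = -0.071·(14.1) = -1.0011
  sulphur-dioxide contribution → 0.8026 μm/a
  chloride contribution → 1.433 μm/a
  ⇒ r_corr(zinc) = 2.236 μm/a
carbon steel: temperature factor f = -0.054·(14.1) = -0.7614
  sulphur-dioxide contribution → 20.54 μm/a
  chloride contribution → 26.1 μm/a
  total first-year rate 46.63 μm/a
Ordering by μm/a: carbon steel (46.6) > zinc (2.24) > copper (1.98)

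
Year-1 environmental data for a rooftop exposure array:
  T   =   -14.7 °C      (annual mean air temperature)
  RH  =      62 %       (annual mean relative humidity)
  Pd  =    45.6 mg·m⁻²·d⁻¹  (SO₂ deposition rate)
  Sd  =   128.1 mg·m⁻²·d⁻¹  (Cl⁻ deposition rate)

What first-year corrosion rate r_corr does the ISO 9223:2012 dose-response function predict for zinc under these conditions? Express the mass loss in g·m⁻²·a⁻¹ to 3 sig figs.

r_corr = 4.29 g·m⁻²·a⁻¹

zinc: f(T) = +0.038·(T−10) [T≤10 °C] = -0.9386
  Pd branch = 0.0129·Pd^0.44·e^(0.046·RH+f) = 0.4694 μm/a
  Sd branch = 0.0175·Sd^0.57·e^(0.008·RH+0.085·T) = 0.1309 μm/a
  sum: 0.4694 + 0.1309 → r_corr = 0.6003 μm/a
Convert to mass loss: 0.6003 μm/a × 7.14 g/cm³ = 4.286 g·m⁻²·a⁻¹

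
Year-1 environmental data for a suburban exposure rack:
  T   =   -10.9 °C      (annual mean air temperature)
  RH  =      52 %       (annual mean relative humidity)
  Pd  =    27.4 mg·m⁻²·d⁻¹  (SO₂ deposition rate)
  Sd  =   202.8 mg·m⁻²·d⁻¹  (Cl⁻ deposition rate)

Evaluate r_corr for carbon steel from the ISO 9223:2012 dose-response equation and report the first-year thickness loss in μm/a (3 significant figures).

carbon steel: T≤10 °C ⇒ hinge +0.150·(-10.9−10) = -3.1350
  sulphur-dioxide contribution → 1.218 μm/a
  chloride contribution → 9.883 μm/a
  ⇒ r_corr(carbon steel) = 11.1 μm/a

r_corr = 11.1 μm/a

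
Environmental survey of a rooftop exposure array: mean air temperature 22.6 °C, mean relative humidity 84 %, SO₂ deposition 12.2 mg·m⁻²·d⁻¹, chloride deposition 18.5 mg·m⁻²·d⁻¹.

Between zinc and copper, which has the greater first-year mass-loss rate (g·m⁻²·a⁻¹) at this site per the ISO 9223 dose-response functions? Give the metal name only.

zinc: f(T) = -0.071·(T−10) [T>10 °C] = -0.8946
  Pd branch = 0.0129·Pd^0.44·e^(0.046·RH+f) = 0.7554 μm/a
  Sd branch = 0.0175·Sd^0.57·e^(0.008·RH+0.085·T) = 1.234 μm/a
  sum: 0.7554 + 1.234 → r_corr = 1.99 μm/a
  mass loss = 1.99 μm/a × 7.14 g/cm³ = 14.21 g·m⁻²·a⁻¹
copper: f(T) = -0.080·(T−10) [T>10 °C] = -1.0080
  Pd branch = 0.0053·Pd^0.26·e^(0.059·RH+f) = 0.5264 μm/a
  Cl⁻ term: 0.01025·18.5^0.27·exp(0.036·84+0.049·22.6) = 1.403
  sum: 0.5264 + 1.403 → r_corr = 1.93 μm/a
  mass loss = 1.93 μm/a × 8.96 g/cm³ = 17.29 g·m⁻²·a⁻¹
Ordering by g·m⁻²·a⁻¹: copper (17.3) > zinc (14.2)

copper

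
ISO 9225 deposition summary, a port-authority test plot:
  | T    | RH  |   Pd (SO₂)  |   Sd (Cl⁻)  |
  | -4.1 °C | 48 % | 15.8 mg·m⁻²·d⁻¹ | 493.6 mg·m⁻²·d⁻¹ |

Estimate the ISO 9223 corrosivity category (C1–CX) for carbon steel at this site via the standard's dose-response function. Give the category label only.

C2

carbon steel: temperature factor f = +0.150·(-14.1) = -2.1150
  sulphur-dioxide contribution → 2.342 μm/a
  chloride contribution → 19.73 μm/a
  total first-year rate 22.08 μm/a
ISO 9223 Table 2 (carbon steel): 1.3 < 22.1 ≤ 25 μm/a ⇒ C2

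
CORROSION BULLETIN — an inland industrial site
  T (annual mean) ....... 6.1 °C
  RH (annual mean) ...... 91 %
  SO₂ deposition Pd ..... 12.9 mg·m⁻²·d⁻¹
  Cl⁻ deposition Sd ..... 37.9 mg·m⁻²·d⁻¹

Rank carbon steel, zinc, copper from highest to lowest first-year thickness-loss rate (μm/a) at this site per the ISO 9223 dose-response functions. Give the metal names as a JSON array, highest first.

["carbon steel", "zinc", "copper"]

carbon steel: temperature factor f = +0.150·(-3.9) = -0.5850
  sulphur-dioxide contribution → 23.01 μm/a
  chloride contribution → 24.98 μm/a
  ⇒ r_corr(carbon steel) = 47.98 μm/a
zinc: temperature factor f = +0.038·(-3.9) = -0.1482
  sulphur-dioxide contribution → 2.253 μm/a
  chloride contribution → 0.4833 μm/a
  total first-year rate 2.737 μm/a
copper: T≤10 °C ⇒ hinge +0.126·(6.1−10) = -0.4914
  sulphur-dioxide contribution → 1.353 μm/a
  chloride contribution → 0.9761 μm/a
  total first-year rate 2.329 μm/a
Ordering by μm/a: carbon steel (48) > zinc (2.74) > copper (2.33)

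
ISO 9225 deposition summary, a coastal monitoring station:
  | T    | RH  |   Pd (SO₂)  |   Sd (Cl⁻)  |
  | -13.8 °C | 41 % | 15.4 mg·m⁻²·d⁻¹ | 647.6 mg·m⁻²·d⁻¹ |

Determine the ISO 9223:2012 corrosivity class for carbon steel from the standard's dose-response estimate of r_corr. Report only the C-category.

C2

carbon steel: temperature factor f = +0.150·(-23.8) = -3.5700
  sulphur-dioxide contribution → 0.469 μm/a
  chloride contribution → 12.57 μm/a
  total first-year rate 13.04 μm/a
ISO 9223 Table 2 (carbon steel): 1.3 < 13 ≤ 25 μm/a ⇒ C2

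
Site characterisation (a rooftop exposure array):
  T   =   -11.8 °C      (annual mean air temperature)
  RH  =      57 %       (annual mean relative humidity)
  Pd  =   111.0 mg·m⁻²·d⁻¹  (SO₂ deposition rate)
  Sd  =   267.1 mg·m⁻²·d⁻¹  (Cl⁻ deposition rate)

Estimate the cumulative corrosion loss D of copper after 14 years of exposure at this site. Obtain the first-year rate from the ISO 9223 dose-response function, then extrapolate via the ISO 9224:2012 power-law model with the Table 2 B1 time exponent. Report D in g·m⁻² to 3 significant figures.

D(14) = 12.3 g·m⁻²

copper: T≤10 °C ⇒ hinge +0.126·(-11.8−10) = -2.7468
  SO₂ term: 0.0053·111.0^0.26·exp(0.059·57-2.7468) = 0.03339
  Sd branch = 0.01025·Sd^0.27·e^(0.036·RH+0.049·T) = 0.2023 μm/a
  sum: 0.03339 + 0.2023 → r_corr = 0.2357 μm/a
Long-term exponent b (ISO 9224 Table 2, B1) = 0.667
  D(14) = 0.2357 × 14^0.667 = 0.2357 × 5.814 = 1.37 μm
  Mass loss = 1.37 μm × 8.96 g/cm³ = 12.28 g·m⁻²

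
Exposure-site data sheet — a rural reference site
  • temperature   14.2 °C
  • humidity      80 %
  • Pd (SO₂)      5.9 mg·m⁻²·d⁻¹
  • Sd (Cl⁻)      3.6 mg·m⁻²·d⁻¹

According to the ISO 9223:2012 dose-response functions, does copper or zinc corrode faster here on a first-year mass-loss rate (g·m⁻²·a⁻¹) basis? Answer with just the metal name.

copper

copper: f(T) = -0.080·(T−10) [T>10 °C] = -0.3360
  Pd branch = 0.0053·Pd^0.26·e^(0.059·RH+f) = 0.674 μm/a
  Sd branch = 0.01025·Sd^0.27·e^(0.036·RH+0.049·T) = 0.5175 μm/a
  r_corr = 0.674 + 0.5175 = 1.191 μm/a
  mass loss = 1.191 μm/a × 8.96 g/cm³ = 10.68 g·m⁻²·a⁻¹
zinc: temperature factor f = -0.071·(4.2) = -0.2982
  SO₂ term: 0.0129·5.9^0.44·exp(0.046·80-0.2982) = 0.8288
  Cl⁻ term: 0.0175·3.6^0.57·exp(0.008·80+0.085·14.2) = 0.2303
  sum: 0.8288 + 0.2303 → r_corr = 1.059 μm/a
  mass loss = 1.059 μm/a × 7.14 g/cm³ = 7.562 g·m⁻²·a⁻¹
Ordering by g·m⁻²·a⁻¹: copper (10.7) > zinc (7.56)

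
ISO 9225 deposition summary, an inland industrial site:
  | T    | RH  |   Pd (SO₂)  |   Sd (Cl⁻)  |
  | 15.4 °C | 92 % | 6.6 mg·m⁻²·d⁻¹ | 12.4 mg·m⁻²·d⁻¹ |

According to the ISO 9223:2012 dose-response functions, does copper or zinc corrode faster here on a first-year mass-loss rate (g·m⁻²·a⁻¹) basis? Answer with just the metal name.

copper: temperature factor f = -0.080·(5.4) = -0.4320
  sulphur-dioxide contribution → 1.28 μm/a
  chloride contribution → 1.18 μm/a
  ⇒ r_corr(copper) = 2.46 μm/a
  mass loss = 2.46 μm/a × 8.96 g/cm³ = 22.04 g·m⁻²·a⁻¹
zinc: f(T) = -0.071·(T−10) [T>10 °C] = -0.3834
  sulphur-dioxide contribution → 1.389 μm/a
  chloride contribution → 0.5681 μm/a
  total first-year rate 1.957 μm/a
  mass loss = 1.957 μm/a × 7.14 g/cm³ = 13.97 g·m⁻²·a⁻¹
Ordering by g·m⁻²·a⁻¹: copper (22) > zinc (14)

copper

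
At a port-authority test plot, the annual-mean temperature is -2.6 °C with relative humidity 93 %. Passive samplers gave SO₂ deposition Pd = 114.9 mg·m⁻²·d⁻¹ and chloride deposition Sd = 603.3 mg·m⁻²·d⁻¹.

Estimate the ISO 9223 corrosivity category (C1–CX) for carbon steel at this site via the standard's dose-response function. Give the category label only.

C5

carbon steel: T≤10 °C ⇒ hinge +0.150·(-2.6−10) = -1.8900
  Pd branch = 1.77·Pd^0.52·e^(0.02·RH+f) = 20.24 μm/a
  Sd branch = 0.102·Sd^0.62·e^(0.033·RH+0.04·T) = 104.8 μm/a
  r_corr = 20.24 + 104.8 = 125 μm/a
125 μm/a falls in (80, 200] for carbon steel → category C5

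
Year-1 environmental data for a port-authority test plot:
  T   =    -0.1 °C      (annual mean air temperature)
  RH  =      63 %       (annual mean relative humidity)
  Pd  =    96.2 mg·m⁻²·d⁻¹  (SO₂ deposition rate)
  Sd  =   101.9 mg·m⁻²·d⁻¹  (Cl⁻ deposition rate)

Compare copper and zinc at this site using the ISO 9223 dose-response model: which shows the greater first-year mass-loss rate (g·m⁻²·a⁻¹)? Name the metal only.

zinc

copper: f(T) = +0.126·(T−10) [T≤10 °C] = -1.2726
  Pd branch = 0.0053·Pd^0.26·e^(0.059·RH+f) = 0.2002 μm/a
  Sd branch = 0.01025·Sd^0.27·e^(0.036·RH+0.049·T) = 0.3434 μm/a
  sum: 0.2002 + 0.3434 → r_corr = 0.5436 μm/a
  mass loss = 0.5436 μm/a × 8.96 g/cm³ = 4.871 g·m⁻²·a⁻¹
zinc: f(T) = +0.038·(T−10) [T≤10 °C] = -0.3838
  Pd branch = 0.0129·Pd^0.44·e^(0.046·RH+f) = 1.189 μm/a
  Sd branch = 0.0175·Sd^0.57·e^(0.008·RH+0.085·T) = 0.4008 μm/a
  sum: 1.189 + 0.4008 → r_corr = 1.59 μm/a
  mass loss = 1.59 μm/a × 7.14 g/cm³ = 11.35 g·m⁻²·a⁻¹
Ordering by g·m⁻²·a⁻¹: zinc (11.3) > copper (4.87)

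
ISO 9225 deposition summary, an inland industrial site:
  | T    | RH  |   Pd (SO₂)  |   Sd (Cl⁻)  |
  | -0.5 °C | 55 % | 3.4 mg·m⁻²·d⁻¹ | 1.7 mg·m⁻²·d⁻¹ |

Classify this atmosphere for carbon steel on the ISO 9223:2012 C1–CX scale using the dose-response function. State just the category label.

C2

carbon steel: T≤10 °C ⇒ hinge +0.150·(-0.5−10) = -1.5750
  SO₂ term: 1.77·3.4^0.52·exp(0.02·55-1.5750) = 2.08
  Cl⁻ term: 0.102·1.7^0.62·exp(0.033·55+0.04·-0.5) = 0.8532
  r_corr = 2.08 + 0.8532 = 2.933 μm/a
2.93 μm/a falls in (1.3, 25] for carbon steel → category C2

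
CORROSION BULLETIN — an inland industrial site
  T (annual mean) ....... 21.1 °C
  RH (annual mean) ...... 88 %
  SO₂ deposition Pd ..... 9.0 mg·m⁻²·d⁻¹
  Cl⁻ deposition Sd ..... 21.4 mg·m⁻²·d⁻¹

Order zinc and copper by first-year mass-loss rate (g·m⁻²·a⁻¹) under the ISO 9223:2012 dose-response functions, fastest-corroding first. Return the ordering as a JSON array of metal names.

["copper", "zinc"]

zinc: temperature factor f = -0.071·(11.1) = -0.7881
  SO₂ term: 0.0129·9.0^0.44·exp(0.046·88-0.7881) = 0.8835
  Cl⁻ term: 0.0175·21.4^0.57·exp(0.008·88+0.085·21.1) = 1.219
  sum: 0.8835 + 1.219 → r_corr = 2.103 μm/a
  mass loss = 2.103 μm/a × 7.14 g/cm³ = 15.01 g·m⁻²·a⁻¹
copper: f(T) = -0.080·(T−10) [T>10 °C] = -0.8880
  Pd branch = 0.0053·Pd^0.26·e^(0.059·RH+f) = 0.6944 μm/a
  Sd branch = 0.01025·Sd^0.27·e^(0.036·RH+0.049·T) = 1.566 μm/a
  sum: 0.6944 + 1.566 → r_corr = 2.26 μm/a
  mass loss = 2.26 μm/a × 8.96 g/cm³ = 20.25 g·m⁻²·a⁻¹
Ordering by g·m⁻²·a⁻¹: copper (20.3) > zinc (15)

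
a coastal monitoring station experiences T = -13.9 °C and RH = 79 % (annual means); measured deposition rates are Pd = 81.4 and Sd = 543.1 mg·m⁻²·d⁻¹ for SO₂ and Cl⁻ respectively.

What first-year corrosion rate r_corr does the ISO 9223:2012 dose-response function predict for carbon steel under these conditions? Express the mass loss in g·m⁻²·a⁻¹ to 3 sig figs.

carbon steel: temperature factor f = +0.150·(-23.9) = -3.5850
  Pd branch = 1.77·Pd^0.52·e^(0.02·RH+f) = 2.348 μm/a
  Sd branch = 0.102·Sd^0.62·e^(0.033·RH+0.04·T) = 39.35 μm/a
  r_corr = 2.348 + 39.35 = 41.7 μm/a
Convert to mass loss: 41.7 μm/a × 7.85 g/cm³ = 327.3 g·m⁻²·a⁻¹

r_corr = 327 g·m⁻²·a⁻¹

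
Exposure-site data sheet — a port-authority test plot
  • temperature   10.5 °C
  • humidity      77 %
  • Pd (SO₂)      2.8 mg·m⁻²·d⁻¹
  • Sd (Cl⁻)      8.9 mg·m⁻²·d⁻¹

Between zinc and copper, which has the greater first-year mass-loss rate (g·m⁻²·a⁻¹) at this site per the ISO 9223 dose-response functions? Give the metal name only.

zinc: f(T) = -0.071·(T−10) [T>10 °C] = -0.0355
  Pd branch = 0.0129·Pd^0.44·e^(0.046·RH+f) = 0.6764 μm/a
  Sd branch = 0.0175·Sd^0.57·e^(0.008·RH+0.085·T) = 0.275 μm/a
  r_corr = 0.6764 + 0.275 = 0.9514 μm/a
  mass loss = 0.9514 μm/a × 7.14 g/cm³ = 6.793 g·m⁻²·a⁻¹
copper: f(T) = -0.080·(T−10) [T>10 °C] = -0.0400
  Pd branch = 0.0053·Pd^0.26·e^(0.059·RH+f) = 0.6254 μm/a
  Cl⁻ term: 0.01025·8.9^0.27·exp(0.036·77+0.049·10.5) = 0.4947
  sum: 0.6254 + 0.4947 → r_corr = 1.12 μm/a
  mass loss = 1.12 μm/a × 8.96 g/cm³ = 10.04 g·m⁻²·a⁻¹
Ordering by g·m⁻²·a⁻¹: copper (10) > zinc (6.79)

copper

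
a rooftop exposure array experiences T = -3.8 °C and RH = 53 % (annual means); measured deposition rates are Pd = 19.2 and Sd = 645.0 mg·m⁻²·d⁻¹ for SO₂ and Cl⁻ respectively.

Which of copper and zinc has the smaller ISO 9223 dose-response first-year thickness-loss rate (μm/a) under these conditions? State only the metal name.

copper: f(T) = +0.126·(T−10) [T≤10 °C] = -1.7388
  Pd branch = 0.0053·Pd^0.26·e^(0.059·RH+f) = 0.0458 μm/a
  Sd branch = 0.01025·Sd^0.27·e^(0.036·RH+0.049·T) = 0.3289 μm/a
  r_corr = 0.0458 + 0.3289 = 0.3747 μm/a
zinc: temperature factor f = +0.038·(-13.8) = -0.5244
  SO₂ term: 0.0129·19.2^0.44·exp(0.046·53-0.5244) = 0.3209
  Sd branch = 0.0175·Sd^0.57·e^(0.008·RH+0.085·T) = 0.7733 μm/a
  r_corr = 0.3209 + 0.7733 = 1.094 μm/a
Ordering by μm/a: zinc (1.09) > copper (0.375)

copper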